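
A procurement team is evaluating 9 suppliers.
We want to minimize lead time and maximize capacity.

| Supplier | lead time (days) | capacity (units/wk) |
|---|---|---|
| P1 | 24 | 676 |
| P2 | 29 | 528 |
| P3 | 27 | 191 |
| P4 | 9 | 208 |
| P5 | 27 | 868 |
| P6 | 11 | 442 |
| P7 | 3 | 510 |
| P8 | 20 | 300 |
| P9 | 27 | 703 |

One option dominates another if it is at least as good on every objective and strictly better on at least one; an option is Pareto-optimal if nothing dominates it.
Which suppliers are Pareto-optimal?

P1, P5, P7

P1: not dominated.
P2: dominated by P1 (lead time 24≤29, capacity 676≥528).
P3: dominated by P1 (lead time 24≤27, capacity 676≥191).
P4: dominated by P7 (lead time 3≤9, capacity 510≥208).
P5: not dominated (best capacity).
P6: dominated by P7 (lead time 3≤11, capacity 510≥442).
P7: not dominated (best lead time).
P8: dominated by P6 (lead time 11≤20, capacity 442≥300).
P9: dominated by P5 (lead time 27≤27, capacity 868≥703).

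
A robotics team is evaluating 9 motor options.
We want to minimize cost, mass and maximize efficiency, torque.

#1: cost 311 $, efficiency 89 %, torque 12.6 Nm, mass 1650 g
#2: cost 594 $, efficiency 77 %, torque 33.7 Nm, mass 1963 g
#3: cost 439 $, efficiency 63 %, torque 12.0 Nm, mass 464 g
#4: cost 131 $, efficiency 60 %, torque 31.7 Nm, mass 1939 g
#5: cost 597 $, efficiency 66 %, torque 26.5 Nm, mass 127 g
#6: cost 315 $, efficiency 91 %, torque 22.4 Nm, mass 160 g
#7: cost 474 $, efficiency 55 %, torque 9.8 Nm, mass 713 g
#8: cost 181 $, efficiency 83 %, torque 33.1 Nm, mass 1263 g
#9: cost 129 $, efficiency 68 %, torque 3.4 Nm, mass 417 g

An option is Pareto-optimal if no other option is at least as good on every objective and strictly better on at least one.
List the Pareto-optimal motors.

#1: not dominated.
#2: not dominated (best torque).
#3: dominated by #6 (cost 315≤439, efficiency 91≥63, torque 22.4≥12.0, mass 160≤464).
#4: not dominated.
#5: not dominated (best mass).
#6: not dominated (best efficiency).
#7: dominated by #3 (cost 439≤474, efficiency 63≥55, torque 12.0≥9.8, mass 464≤713).
#8: not dominated.
#9: not dominated (best cost).

#1, #2, #4, #5, #6, #8, #9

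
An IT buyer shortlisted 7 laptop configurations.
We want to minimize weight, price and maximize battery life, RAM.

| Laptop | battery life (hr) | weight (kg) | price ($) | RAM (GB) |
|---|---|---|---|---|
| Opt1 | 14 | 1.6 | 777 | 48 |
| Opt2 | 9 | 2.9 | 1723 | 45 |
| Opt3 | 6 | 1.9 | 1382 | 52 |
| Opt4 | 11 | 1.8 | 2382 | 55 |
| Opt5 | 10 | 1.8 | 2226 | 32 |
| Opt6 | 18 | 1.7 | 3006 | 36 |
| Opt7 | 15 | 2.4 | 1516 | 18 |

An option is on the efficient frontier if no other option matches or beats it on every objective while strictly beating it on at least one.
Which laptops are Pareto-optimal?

Opt1, Opt3, Opt4, Opt6, Opt7

Opt1: not dominated (best weight).
Opt2: dominated by Opt1 (battery life 14≥9, weight 1.6≤2.9, price 777≤1723, RAM 48≥45).
Opt3: not dominated.
Opt4: not dominated (best RAM).
Opt5: dominated by Opt1 (battery life 14≥10, weight 1.6≤1.8, price 777≤2226, RAM 48≥32).
Opt6: not dominated (best battery life).
Opt7: not dominated.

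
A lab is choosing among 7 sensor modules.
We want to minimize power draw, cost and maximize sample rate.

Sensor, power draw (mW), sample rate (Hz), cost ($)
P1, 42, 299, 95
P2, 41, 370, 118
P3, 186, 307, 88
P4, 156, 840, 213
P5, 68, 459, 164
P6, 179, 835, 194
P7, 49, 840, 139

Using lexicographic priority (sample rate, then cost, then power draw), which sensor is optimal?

First maximize sample rate: best is 840, kept {P4, P7}.
Then minimize cost: best is 139, kept {P7}.

P7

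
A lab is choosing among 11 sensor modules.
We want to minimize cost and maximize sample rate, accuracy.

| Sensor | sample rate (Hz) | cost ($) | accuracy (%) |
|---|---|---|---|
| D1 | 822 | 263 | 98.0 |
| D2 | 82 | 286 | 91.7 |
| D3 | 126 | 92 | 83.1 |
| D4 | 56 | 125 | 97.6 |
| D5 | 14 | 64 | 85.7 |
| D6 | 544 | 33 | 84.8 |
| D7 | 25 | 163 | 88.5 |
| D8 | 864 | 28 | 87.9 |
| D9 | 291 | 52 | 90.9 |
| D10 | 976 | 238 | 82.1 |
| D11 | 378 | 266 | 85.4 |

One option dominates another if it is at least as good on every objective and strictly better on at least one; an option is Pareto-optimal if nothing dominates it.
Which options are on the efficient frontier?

D1, D4, D8, D9, D10

D1: not dominated (best accuracy).
D2: dominated by D1 (sample rate 822≥82, cost 263≤286, accuracy 98.0≥91.7).
D3: dominated by D6 (sample rate 544≥126, cost 33≤92, accuracy 84.8≥83.1).
D4: not dominated.
D5: dominated by D8 (sample rate 864≥14, cost 28≤64, accuracy 87.9≥85.7).
D6: dominated by D8 (sample rate 864≥544, cost 28≤33, accuracy 87.9≥84.8).
D7: dominated by D4 (sample rate 56≥25, cost 125≤163, accuracy 97.6≥88.5).
D8: not dominated (best cost).
D9: not dominated.
D10: not dominated (best sample rate).
D11: dominated by D1 (sample rate 822≥378, cost 263≤266, accuracy 98.0≥85.4).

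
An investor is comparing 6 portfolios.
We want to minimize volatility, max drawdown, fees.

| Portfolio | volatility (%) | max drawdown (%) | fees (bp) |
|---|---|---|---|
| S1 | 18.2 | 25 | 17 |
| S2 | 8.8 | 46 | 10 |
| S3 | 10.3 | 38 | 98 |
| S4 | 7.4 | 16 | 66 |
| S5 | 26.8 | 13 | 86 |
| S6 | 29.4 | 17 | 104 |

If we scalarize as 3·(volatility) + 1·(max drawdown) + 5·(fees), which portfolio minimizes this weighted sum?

S2

S1: 3·18.2 + 1·25 + 5·17 = 164.6
S2: 3·8.8 + 1·46 + 5·10 = 122.4
S3: 3·10.3 + 1·38 + 5·98 = 558.9
S4: 3·7.4 + 1·16 + 5·66 = 368.2
S5: 3·26.8 + 1·13 + 5·86 = 523.4
S6: 3·29.4 + 1·17 + 5·104 = 625.2
Lowest: S2 at 122.4.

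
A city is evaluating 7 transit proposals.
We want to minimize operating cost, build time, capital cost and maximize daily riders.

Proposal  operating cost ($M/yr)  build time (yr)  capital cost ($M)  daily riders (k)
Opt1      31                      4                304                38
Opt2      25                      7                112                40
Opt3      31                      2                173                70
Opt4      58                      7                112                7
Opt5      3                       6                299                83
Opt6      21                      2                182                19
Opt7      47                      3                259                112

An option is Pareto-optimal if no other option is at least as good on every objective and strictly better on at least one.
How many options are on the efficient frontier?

Opt1: dominated by Opt3 (operating cost 31≤31, build time 2≤4, capital cost 173≤304, daily riders 70≥38).
Opt2: not dominated.
Opt3: not dominated.
Opt4: dominated by Opt2 (operating cost 25≤58, build time 7≤7, capital cost 112≤112, daily riders 40≥7).
Opt5: not dominated (best operating cost).
Opt6: not dominated.
Opt7: not dominated (best daily riders).
Pareto-optimal: Opt2, Opt3, Opt5, Opt6, Opt7 → 5.

5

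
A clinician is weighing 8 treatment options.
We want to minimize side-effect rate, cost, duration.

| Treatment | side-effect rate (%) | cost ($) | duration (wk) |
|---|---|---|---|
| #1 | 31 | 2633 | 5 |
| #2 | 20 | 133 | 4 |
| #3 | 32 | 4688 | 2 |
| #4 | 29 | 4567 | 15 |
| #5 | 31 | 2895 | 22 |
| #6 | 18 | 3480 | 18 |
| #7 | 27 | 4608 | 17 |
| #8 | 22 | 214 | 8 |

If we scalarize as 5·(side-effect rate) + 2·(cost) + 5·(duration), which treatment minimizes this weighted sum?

#2

#1: 5·31 + 2·2633 + 5·5 = 5446
#2: 5·20 + 2·133 + 5·4 = 386
#3: 5·32 + 2·4688 + 5·2 = 9546
#4: 5·29 + 2·4567 + 5·15 = 9354
#5: 5·31 + 2·2895 + 5·22 = 6055
#6: 5·18 + 2·3480 + 5·18 = 7140
#7: 5·27 + 2·4608 + 5·17 = 9436
#8: 5·22 + 2·214 + 5·8 = 578
Lowest: #2 at 386.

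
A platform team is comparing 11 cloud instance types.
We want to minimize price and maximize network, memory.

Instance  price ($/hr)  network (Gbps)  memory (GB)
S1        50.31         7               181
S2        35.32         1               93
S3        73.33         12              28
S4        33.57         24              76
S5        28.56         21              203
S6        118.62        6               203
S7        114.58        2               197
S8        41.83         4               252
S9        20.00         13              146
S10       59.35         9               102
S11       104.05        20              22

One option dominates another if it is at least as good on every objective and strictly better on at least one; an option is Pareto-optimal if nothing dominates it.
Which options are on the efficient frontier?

S1: dominated by S5 (price 28.56≤50.31, network 21≥7, memory 203≥181).
S2: dominated by S5 (price 28.56≤35.32, network 21≥1, memory 203≥93).
S3: dominated by S4 (price 33.57≤73.33, network 24≥12, memory 76≥28).
S4: not dominated (best network).
S5: not dominated.
S6: dominated by S5 (price 28.56≤118.62, network 21≥6, memory 203≥203).
S7: dominated by S5 (price 28.56≤114.58, network 21≥2, memory 203≥197).
S8: not dominated (best memory).
S9: not dominated (best price).
S10: dominated by S5 (price 28.56≤59.35, network 21≥9, memory 203≥102).
S11: dominated by S4 (price 33.57≤104.05, network 24≥20, memory 76≥22).

S4, S5, S8, S9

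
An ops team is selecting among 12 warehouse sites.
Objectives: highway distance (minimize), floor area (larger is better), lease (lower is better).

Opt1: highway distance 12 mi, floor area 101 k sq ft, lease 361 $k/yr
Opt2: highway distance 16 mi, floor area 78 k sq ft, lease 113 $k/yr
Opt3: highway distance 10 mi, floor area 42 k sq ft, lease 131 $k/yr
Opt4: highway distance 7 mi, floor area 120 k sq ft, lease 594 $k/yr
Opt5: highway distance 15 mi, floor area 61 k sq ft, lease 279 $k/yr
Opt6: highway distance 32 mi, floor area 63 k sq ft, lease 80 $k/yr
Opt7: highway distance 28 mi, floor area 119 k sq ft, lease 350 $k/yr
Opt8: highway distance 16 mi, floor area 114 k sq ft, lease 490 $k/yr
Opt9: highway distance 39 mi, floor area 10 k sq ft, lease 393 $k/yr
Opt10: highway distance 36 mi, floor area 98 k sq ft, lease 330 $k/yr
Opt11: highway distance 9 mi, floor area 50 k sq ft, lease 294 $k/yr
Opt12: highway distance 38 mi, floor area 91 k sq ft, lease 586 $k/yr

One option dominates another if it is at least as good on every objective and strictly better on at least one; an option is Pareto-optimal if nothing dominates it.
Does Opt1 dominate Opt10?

Opt1 vs Opt10: Opt1 is worse on lease (361 vs 330), so it does not dominate Opt10.

No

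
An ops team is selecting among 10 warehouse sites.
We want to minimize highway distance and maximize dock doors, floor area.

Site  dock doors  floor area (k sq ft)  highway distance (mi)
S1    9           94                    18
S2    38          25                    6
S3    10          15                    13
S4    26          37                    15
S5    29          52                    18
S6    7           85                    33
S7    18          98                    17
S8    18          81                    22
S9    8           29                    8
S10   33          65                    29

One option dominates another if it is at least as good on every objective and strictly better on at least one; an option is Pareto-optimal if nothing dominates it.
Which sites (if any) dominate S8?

S7: dock doors 18≥18, floor area 98≥81, highway distance 17≤22 — dominates S8.
Others (S1, S2, S3, S4, S5, S6, S9, S10) are each worse than S8 on at least one objective.

S7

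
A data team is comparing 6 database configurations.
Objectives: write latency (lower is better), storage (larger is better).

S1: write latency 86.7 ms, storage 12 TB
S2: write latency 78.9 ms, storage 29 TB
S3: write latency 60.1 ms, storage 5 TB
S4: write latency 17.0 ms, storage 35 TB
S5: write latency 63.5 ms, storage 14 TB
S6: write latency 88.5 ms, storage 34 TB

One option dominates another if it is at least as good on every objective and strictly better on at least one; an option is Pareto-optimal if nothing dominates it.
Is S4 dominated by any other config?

S1: worse on write latency (86.7 vs 17.0).
S2: worse on write latency (78.9 vs 17.0).
S3: worse on write latency (60.1 vs 17.0).
S5: worse on write latency (63.5 vs 17.0).
S6: worse on write latency (88.5 vs 17.0).
No option is at least as good as S4 on every objective and strictly better on one.

No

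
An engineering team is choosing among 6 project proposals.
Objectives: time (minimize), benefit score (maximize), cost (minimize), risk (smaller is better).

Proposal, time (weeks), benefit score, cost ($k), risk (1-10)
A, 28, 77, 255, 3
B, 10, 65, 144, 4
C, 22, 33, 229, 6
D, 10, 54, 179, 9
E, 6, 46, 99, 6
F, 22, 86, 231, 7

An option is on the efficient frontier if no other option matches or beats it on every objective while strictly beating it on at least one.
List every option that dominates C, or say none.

B, E

B: time 10≤22, benefit score 65≥33, cost 144≤229, risk 4≤6 — dominates C.
E: time 6≤22, benefit score 46≥33, cost 99≤229, risk 6≤6 — dominates C.
Others (A, D, F) are each worse than C on at least one objective.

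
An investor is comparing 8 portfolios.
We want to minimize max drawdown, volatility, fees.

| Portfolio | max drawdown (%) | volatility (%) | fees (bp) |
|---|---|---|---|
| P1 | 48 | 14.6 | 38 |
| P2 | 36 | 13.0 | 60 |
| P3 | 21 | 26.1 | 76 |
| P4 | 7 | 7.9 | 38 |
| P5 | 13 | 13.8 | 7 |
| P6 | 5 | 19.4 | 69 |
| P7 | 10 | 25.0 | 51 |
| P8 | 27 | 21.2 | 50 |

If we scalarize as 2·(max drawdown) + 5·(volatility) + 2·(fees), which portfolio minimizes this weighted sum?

P1: 2·48 + 5·14.6 + 2·38 = 245.0
P2: 2·36 + 5·13.0 + 2·60 = 257.0
P3: 2·21 + 5·26.1 + 2·76 = 324.5
P4: 2·7 + 5·7.9 + 2·38 = 129.5
P5: 2·13 + 5·13.8 + 2·7 = 109.0
P6: 2·5 + 5·19.4 + 2·69 = 245.0
P7: 2·10 + 5·25.0 + 2·51 = 247.0
P8: 2·27 + 5·21.2 + 2·50 = 260.0
Lowest: P5 at 109.0.

P5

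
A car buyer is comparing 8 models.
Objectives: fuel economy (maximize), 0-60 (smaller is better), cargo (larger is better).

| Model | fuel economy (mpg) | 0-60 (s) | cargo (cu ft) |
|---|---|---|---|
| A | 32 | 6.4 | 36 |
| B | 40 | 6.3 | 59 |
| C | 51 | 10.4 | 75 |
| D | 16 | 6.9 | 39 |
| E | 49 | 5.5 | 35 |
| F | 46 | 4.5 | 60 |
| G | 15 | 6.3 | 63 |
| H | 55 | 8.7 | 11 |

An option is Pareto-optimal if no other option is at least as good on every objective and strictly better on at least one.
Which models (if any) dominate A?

B: fuel economy 40≥32, 0-60 6.3≤6.4, cargo 59≥36 — dominates A.
F: fuel economy 46≥32, 0-60 4.5≤6.4, cargo 60≥36 — dominates A.
Others (C, D, E, G, H) are each worse than A on at least one objective.

B, F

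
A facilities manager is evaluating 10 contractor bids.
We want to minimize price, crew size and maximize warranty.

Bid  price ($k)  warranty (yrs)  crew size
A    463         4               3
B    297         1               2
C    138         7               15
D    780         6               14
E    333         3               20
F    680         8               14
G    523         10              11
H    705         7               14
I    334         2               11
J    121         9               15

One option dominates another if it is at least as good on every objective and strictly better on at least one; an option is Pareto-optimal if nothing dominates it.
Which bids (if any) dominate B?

A: worse on price (463 vs 297).
C: worse on crew size (15 vs 2).
D: worse on price (780 vs 297).
E: worse on price (333 vs 297).
F: worse on price (680 vs 297).
G: worse on price (523 vs 297).
H: worse on price (705 vs 297).
I: worse on price (334 vs 297).
J: worse on crew size (15 vs 2).
No option dominates B.

none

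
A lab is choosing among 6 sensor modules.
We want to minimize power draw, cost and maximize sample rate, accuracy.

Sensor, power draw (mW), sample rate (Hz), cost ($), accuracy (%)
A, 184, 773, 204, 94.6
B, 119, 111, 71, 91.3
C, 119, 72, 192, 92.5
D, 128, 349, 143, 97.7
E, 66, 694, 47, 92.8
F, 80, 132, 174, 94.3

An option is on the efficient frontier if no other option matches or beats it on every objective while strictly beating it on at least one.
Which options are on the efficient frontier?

A: not dominated (best sample rate).
B: dominated by E (power draw 66≤119, sample rate 694≥111, cost 47≤71, accuracy 92.8≥91.3).
C: dominated by E (power draw 66≤119, sample rate 694≥72, cost 47≤192, accuracy 92.8≥92.5).
D: not dominated (best accuracy).
E: not dominated (best power draw).
F: not dominated.

A, D, E, F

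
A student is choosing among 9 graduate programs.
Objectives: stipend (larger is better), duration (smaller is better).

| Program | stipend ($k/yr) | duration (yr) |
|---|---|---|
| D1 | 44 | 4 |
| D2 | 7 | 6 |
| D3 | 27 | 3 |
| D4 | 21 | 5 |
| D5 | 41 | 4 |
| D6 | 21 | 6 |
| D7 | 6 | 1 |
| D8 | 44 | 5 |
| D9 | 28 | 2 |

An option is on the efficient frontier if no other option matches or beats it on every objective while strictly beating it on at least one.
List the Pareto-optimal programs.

D1: not dominated.
D2: dominated by D1 (stipend 44≥7, duration 4≤6).
D3: dominated by D9 (stipend 28≥27, duration 2≤3).
D4: dominated by D1 (stipend 44≥21, duration 4≤5).
D5: dominated by D1 (stipend 44≥41, duration 4≤4).
D6: dominated by D1 (stipend 44≥21, duration 4≤6).
D7: not dominated (best duration).
D8: dominated by D1 (stipend 44≥44, duration 4≤5).
D9: not dominated.

D1, D7, D9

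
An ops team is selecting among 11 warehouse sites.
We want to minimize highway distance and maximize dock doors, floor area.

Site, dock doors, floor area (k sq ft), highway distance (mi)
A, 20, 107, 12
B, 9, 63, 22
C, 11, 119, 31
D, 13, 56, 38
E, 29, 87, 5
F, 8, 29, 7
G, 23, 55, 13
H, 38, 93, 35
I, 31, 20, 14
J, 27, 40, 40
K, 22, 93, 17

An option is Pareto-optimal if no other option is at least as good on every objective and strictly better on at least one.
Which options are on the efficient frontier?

A: not dominated.
B: dominated by A (dock doors 20≥9, floor area 107≥63, highway distance 12≤22).
C: not dominated (best floor area).
D: dominated by A (dock doors 20≥13, floor area 107≥56, highway distance 12≤38).
E: not dominated (best highway distance).
F: dominated by E (dock doors 29≥8, floor area 87≥29, highway distance 5≤7).
G: dominated by E (dock doors 29≥23, floor area 87≥55, highway distance 5≤13).
H: not dominated (best dock doors).
I: not dominated.
J: dominated by E (dock doors 29≥27, floor area 87≥40, highway distance 5≤40).
K: not dominated.

A, C, E, H, I, K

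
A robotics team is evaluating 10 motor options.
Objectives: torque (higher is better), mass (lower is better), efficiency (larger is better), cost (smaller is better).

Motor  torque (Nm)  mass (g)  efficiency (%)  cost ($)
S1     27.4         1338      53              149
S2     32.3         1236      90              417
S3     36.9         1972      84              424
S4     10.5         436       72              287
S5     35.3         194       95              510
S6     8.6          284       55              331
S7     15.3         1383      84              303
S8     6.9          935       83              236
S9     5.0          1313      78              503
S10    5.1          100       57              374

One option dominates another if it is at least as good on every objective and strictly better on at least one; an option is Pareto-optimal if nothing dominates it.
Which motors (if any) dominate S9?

S2, S8

S2: torque 32.3≥5.0, mass 1236≤1313, efficiency 90≥78, cost 417≤503 — dominates S9.
S8: torque 6.9≥5.0, mass 935≤1313, efficiency 83≥78, cost 236≤503 — dominates S9.
Others (S1, S3, S4, S5, S6, S7, S10) are each worse than S9 on at least one objective.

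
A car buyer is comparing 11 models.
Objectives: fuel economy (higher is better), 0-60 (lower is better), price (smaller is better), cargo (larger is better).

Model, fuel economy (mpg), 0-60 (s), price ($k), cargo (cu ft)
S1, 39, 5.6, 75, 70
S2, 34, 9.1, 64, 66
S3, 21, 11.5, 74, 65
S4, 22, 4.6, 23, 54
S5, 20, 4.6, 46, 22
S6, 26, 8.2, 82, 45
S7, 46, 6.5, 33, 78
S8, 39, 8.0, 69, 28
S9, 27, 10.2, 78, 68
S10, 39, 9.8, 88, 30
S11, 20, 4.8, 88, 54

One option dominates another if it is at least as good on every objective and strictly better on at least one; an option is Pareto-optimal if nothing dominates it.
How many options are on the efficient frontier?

S1: not dominated.
S2: dominated by S7 (fuel economy 46≥34, 0-60 6.5≤9.1, price 33≤64, cargo 78≥66).
S3: dominated by S2 (fuel economy 34≥21, 0-60 9.1≤11.5, price 64≤74, cargo 66≥65).
S4: not dominated (best price).
S5: dominated by S4 (fuel economy 22≥20, 0-60 4.6≤4.6, price 23≤46, cargo 54≥22).
S6: dominated by S1 (fuel economy 39≥26, 0-60 5.6≤8.2, price 75≤82, cargo 70≥45).
S7: not dominated (best fuel economy).
S8: dominated by S7 (fuel economy 46≥39, 0-60 6.5≤8.0, price 33≤69, cargo 78≥28).
S9: dominated by S1 (fuel economy 39≥27, 0-60 5.6≤10.2, price 75≤78, cargo 70≥68).
S10: dominated by S1 (fuel economy 39≥39, 0-60 5.6≤9.8, price 75≤88, cargo 70≥30).
S11: dominated by S4 (fuel economy 22≥20, 0-60 4.6≤4.8, price 23≤88, cargo 54≥54).
Pareto-optimal: S1, S4, S7 → 3.

3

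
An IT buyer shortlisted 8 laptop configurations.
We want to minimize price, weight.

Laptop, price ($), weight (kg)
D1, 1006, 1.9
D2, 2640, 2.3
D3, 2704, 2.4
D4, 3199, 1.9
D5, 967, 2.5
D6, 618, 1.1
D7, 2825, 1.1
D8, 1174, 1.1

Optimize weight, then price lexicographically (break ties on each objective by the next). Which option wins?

First minimize weight: best is 1.1, kept {D6, D7, D8}.
Then minimize price: best is 618, kept {D6}.

D6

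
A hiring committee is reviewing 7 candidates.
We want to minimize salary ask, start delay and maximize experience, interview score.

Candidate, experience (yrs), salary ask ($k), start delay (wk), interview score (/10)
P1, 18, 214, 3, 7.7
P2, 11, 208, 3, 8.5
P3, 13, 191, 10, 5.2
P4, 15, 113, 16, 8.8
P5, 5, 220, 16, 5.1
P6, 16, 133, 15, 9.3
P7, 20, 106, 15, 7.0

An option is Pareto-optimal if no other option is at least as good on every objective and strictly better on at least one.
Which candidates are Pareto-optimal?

P1, P2, P3, P4, P6, P7

P1: not dominated.
P2: not dominated.
P3: not dominated.
P4: not dominated.
P5: dominated by P1 (experience 18≥5, salary ask 214≤220, start delay 3≤16, interview score 7.7≥5.1).
P6: not dominated (best interview score).
P7: not dominated (best experience).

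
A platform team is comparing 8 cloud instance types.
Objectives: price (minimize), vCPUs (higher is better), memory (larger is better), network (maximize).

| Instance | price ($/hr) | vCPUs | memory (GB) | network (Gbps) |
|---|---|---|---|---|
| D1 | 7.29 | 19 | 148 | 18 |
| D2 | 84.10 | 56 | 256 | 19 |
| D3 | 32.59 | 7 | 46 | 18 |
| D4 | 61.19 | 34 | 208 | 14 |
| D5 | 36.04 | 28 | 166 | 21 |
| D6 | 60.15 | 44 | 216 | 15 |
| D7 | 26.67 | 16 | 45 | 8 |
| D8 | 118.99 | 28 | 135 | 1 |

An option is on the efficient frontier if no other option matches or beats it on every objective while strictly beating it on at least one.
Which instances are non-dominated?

D1: not dominated (best price).
D2: not dominated (best vCPUs).
D3: dominated by D1 (price 7.29≤32.59, vCPUs 19≥7, memory 148≥46, network 18≥18).
D4: dominated by D6 (price 60.15≤61.19, vCPUs 44≥34, memory 216≥208, network 15≥14).
D5: not dominated (best network).
D6: not dominated.
D7: dominated by D1 (price 7.29≤26.67, vCPUs 19≥16, memory 148≥45, network 18≥8).
D8: dominated by D2 (price 84.10≤118.99, vCPUs 56≥28, memory 256≥135, network 19≥1).

D1, D2, D5, D6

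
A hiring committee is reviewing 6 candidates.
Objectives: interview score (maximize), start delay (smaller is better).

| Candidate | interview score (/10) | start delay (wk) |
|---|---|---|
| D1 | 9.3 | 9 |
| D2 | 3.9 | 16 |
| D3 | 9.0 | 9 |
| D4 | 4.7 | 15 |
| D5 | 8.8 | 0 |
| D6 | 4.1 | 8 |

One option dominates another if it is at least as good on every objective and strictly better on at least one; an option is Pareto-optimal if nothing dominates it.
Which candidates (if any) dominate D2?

D1: interview score 9.3≥3.9, start delay 9≤16 — dominates D2.
D3: interview score 9.0≥3.9, start delay 9≤16 — dominates D2.
D4: interview score 4.7≥3.9, start delay 15≤16 — dominates D2.
D5: interview score 8.8≥3.9, start delay 0≤16 — dominates D2.
D6: interview score 4.1≥3.9, start delay 8≤16 — dominates D2.

D1, D3, D4, D5, D6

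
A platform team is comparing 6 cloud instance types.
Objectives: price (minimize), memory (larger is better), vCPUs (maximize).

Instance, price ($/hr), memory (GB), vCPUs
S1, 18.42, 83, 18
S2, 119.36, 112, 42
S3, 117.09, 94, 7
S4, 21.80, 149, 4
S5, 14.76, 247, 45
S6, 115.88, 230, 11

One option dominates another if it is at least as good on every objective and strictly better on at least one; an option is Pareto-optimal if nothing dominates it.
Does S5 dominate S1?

S5 vs S1: price 14.76≤18.42, memory 247≥83, vCPUs 45≥18 — S5 is at least as good on every objective with at least one strict improvement.

Yes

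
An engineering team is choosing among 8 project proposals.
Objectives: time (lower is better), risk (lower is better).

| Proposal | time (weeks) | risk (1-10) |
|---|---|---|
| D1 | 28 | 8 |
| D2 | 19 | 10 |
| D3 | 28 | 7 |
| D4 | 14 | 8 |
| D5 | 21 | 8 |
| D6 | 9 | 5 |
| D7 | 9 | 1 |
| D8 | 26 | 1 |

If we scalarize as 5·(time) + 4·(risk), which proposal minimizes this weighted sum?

D7

D1: 5·28 + 4·8 = 172
D2: 5·19 + 4·10 = 135
D3: 5·28 + 4·7 = 168
D4: 5·14 + 4·8 = 102
D5: 5·21 + 4·8 = 137
D6: 5·9 + 4·5 = 65
D7: 5·9 + 4·1 = 49
D8: 5·26 + 4·1 = 134
Lowest: D7 at 49.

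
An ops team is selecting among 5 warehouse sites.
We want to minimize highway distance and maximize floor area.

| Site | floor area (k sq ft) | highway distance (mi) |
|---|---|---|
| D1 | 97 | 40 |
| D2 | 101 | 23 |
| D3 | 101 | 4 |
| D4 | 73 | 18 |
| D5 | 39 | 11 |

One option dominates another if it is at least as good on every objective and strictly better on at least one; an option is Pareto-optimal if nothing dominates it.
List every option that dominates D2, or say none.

D3: floor area 101≥101, highway distance 4≤23 — dominates D2.
Others (D1, D4, D5) are each worse than D2 on at least one objective.

D3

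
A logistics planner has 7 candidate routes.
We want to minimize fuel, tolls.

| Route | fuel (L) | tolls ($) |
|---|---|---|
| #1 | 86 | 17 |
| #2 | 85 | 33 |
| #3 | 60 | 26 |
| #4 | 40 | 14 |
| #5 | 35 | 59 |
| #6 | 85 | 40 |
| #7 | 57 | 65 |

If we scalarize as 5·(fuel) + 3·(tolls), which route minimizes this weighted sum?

#4

#1: 5·86 + 3·17 = 481
#2: 5·85 + 3·33 = 524
#3: 5·60 + 3·26 = 378
#4: 5·40 + 3·14 = 242
#5: 5·35 + 3·59 = 352
#6: 5·85 + 3·40 = 545
#7: 5·57 + 3·65 = 480
Lowest: #4 at 242.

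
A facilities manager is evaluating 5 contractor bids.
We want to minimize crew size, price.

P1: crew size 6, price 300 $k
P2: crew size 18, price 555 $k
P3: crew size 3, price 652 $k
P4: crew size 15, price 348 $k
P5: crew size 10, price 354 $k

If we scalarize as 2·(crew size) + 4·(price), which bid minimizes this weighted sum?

P1: 2·6 + 4·300 = 1212
P2: 2·18 + 4·555 = 2256
P3: 2·3 + 4·652 = 2614
P4: 2·15 + 4·348 = 1422
P5: 2·10 + 4·354 = 1436
Lowest: P1 at 1212.

P1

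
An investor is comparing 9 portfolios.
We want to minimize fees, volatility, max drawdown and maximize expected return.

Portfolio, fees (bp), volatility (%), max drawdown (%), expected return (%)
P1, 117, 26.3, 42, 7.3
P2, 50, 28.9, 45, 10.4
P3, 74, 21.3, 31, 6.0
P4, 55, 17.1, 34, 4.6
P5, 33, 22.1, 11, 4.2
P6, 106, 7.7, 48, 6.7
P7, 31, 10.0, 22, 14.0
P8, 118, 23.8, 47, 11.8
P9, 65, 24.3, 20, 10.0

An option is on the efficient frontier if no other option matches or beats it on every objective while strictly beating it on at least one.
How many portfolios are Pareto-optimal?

4

P1: dominated by P7 (fees 31≤117, volatility 10.0≤26.3, max drawdown 22≤42, expected return 14.0≥7.3).
P2: dominated by P7 (fees 31≤50, volatility 10.0≤28.9, max drawdown 22≤45, expected return 14.0≥10.4).
P3: dominated by P7 (fees 31≤74, volatility 10.0≤21.3, max drawdown 22≤31, expected return 14.0≥6.0).
P4: dominated by P7 (fees 31≤55, volatility 10.0≤17.1, max drawdown 22≤34, expected return 14.0≥4.6).
P5: not dominated (best max drawdown).
P6: not dominated (best volatility).
P7: not dominated (best fees).
P8: dominated by P7 (fees 31≤118, volatility 10.0≤23.8, max drawdown 22≤47, expected return 14.0≥11.8).
P9: not dominated.
Pareto-optimal: P5, P6, P7, P9 → 4.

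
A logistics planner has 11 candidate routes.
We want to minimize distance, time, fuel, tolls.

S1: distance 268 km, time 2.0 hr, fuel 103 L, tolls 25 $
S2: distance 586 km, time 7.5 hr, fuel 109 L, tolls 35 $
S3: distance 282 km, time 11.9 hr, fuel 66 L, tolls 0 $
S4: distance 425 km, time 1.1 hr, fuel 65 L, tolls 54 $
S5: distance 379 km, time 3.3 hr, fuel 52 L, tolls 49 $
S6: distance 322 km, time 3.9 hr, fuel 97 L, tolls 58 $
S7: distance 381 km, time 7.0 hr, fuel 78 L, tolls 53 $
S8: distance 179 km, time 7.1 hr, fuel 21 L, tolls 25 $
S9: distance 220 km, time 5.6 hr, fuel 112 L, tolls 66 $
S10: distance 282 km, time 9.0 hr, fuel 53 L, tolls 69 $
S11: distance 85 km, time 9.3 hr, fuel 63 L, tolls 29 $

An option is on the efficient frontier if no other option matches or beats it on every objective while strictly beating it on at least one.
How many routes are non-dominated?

S1: not dominated.
S2: dominated by S1 (distance 268≤586, time 2.0≤7.5, fuel 103≤109, tolls 25≤35).
S3: not dominated (best tolls).
S4: not dominated (best time).
S5: not dominated.
S6: not dominated.
S7: dominated by S5 (distance 379≤381, time 3.3≤7.0, fuel 52≤78, tolls 49≤53).
S8: not dominated (best fuel).
S9: not dominated.
S10: dominated by S8 (distance 179≤282, time 7.1≤9.0, fuel 21≤53, tolls 25≤69).
S11: not dominated (best distance).
Pareto-optimal: S1, S3, S4, S5, S6, S8, S9, S11 → 8.

8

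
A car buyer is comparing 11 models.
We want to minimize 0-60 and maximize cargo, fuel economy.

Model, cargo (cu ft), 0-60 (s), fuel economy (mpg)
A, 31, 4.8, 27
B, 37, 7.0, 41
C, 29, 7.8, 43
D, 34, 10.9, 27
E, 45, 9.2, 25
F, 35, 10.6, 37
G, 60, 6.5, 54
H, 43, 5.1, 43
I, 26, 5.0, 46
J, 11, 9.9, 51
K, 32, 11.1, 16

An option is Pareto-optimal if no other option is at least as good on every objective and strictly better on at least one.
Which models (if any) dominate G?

none

A: worse on cargo (31 vs 60).
B: worse on cargo (37 vs 60).
C: worse on cargo (29 vs 60).
D: worse on cargo (34 vs 60).
E: worse on cargo (45 vs 60).
F: worse on cargo (35 vs 60).
H: worse on cargo (43 vs 60).
I: worse on cargo (26 vs 60).
J: worse on cargo (11 vs 60).
K: worse on cargo (32 vs 60).
No option dominates G.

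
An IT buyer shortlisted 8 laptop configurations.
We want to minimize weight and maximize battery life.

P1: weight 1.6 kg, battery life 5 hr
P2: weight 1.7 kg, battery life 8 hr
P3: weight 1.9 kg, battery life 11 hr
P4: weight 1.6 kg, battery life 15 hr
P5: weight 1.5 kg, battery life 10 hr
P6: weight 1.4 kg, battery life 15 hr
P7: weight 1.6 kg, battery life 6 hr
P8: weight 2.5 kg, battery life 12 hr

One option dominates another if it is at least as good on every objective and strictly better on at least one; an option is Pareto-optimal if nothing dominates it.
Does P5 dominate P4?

P5 vs P4: P5 is worse on battery life (10 vs 15), so it does not dominate P4.

No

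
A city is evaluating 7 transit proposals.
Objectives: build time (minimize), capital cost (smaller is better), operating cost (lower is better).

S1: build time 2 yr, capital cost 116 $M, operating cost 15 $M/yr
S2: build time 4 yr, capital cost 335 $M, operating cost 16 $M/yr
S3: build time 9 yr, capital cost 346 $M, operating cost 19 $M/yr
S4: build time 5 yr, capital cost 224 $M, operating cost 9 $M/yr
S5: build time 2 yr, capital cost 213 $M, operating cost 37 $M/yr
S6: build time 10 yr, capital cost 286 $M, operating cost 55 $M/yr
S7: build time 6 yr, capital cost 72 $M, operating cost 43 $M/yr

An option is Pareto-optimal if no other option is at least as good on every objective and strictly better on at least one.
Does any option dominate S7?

S1: worse on capital cost (116 vs 72).
S2: worse on capital cost (335 vs 72).
S3: worse on build time (9 vs 6).
S4: worse on capital cost (224 vs 72).
S5: worse on capital cost (213 vs 72).
S6: worse on build time (10 vs 6).
No option is at least as good as S7 on every objective and strictly better on one.

No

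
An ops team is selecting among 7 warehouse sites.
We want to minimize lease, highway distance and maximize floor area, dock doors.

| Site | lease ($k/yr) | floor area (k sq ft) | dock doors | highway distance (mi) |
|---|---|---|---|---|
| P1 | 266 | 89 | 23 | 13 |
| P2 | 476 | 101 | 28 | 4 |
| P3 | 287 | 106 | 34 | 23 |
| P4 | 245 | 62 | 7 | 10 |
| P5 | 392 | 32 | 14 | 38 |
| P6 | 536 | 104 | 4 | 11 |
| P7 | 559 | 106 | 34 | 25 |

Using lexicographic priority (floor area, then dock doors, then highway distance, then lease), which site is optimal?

P3

First maximize floor area: best is 106, kept {P3, P7}.
Then maximize dock doors: best is 34, kept {P3, P7}.
Then minimize highway distance: best is 23, kept {P3}.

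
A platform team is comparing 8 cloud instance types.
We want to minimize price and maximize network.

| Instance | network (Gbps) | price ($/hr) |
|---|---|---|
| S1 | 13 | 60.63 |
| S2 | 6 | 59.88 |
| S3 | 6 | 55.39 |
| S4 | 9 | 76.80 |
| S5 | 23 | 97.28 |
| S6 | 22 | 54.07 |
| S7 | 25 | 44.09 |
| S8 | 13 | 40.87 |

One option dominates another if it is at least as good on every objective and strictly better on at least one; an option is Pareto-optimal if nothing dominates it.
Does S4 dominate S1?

No

S4 vs S1: S4 is worse on network (9 vs 13), so it does not dominate S1.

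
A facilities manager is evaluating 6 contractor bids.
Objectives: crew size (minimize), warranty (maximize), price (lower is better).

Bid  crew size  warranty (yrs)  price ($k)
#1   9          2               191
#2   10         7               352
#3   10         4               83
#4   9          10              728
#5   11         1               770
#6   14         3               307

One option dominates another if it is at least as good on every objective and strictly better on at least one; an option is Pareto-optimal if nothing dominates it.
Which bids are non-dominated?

#1: not dominated.
#2: not dominated.
#3: not dominated (best price).
#4: not dominated (best warranty).
#5: dominated by #1 (crew size 9≤11, warranty 2≥1, price 191≤770).
#6: dominated by #3 (crew size 10≤14, warranty 4≥3, price 83≤307).

#1, #2, #3, #4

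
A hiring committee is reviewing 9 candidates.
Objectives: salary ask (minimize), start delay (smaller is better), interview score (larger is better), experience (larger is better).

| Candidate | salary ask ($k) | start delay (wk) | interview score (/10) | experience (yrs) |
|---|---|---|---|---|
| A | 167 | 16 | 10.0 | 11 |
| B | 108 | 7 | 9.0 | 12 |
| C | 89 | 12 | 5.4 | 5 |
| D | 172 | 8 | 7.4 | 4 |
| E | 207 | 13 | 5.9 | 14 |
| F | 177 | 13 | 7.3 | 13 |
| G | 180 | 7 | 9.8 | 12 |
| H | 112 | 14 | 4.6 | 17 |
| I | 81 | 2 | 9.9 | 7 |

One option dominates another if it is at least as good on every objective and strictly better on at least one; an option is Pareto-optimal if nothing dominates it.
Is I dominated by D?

D vs I: D is worse on salary ask (172 vs 81), so it does not dominate I.

No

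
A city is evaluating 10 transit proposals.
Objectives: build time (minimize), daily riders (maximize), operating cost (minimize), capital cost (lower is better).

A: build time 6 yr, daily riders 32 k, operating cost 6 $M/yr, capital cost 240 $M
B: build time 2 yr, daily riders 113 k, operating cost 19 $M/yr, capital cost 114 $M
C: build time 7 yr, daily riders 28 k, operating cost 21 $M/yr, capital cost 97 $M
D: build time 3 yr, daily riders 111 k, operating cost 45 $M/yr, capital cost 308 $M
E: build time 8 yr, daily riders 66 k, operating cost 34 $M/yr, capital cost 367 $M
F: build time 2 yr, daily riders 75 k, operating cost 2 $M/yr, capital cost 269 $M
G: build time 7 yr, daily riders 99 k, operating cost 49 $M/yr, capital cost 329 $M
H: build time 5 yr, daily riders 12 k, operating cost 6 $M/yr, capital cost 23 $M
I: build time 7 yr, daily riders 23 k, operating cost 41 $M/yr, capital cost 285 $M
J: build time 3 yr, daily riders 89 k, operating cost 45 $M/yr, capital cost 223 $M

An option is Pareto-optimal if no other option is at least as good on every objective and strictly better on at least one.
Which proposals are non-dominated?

A, B, C, F, H

A: not dominated.
B: not dominated (best daily riders).
C: not dominated.
D: dominated by B (build time 2≤3, daily riders 113≥111, operating cost 19≤45, capital cost 114≤308).
E: dominated by B (build time 2≤8, daily riders 113≥66, operating cost 19≤34, capital cost 114≤367).
F: not dominated (best operating cost).
G: dominated by B (build time 2≤7, daily riders 113≥99, operating cost 19≤49, capital cost 114≤329).
H: not dominated (best capital cost).
I: dominated by A (build time 6≤7, daily riders 32≥23, operating cost 6≤41, capital cost 240≤285).
J: dominated by B (build time 2≤3, daily riders 113≥89, operating cost 19≤45, capital cost 114≤223).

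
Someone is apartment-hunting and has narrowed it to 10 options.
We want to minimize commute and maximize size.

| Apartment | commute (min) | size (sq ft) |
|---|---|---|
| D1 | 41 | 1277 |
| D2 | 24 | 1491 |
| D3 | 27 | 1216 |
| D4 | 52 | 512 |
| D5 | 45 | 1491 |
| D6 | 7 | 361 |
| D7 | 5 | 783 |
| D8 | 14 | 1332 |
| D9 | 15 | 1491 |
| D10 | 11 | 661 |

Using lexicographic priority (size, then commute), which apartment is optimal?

First maximize size: best is 1491, kept {D2, D5, D9}.
Then minimize commute: best is 15, kept {D9}.

D9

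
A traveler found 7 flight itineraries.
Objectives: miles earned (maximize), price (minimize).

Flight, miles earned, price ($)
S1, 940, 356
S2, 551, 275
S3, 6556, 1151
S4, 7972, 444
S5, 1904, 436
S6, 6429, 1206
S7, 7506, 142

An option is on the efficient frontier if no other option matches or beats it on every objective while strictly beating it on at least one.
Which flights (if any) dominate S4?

none

S1: worse on miles earned (940 vs 7972).
S2: worse on miles earned (551 vs 7972).
S3: worse on miles earned (6556 vs 7972).
S5: worse on miles earned (1904 vs 7972).
S6: worse on miles earned (6429 vs 7972).
S7: worse on miles earned (7506 vs 7972).
No option dominates S4.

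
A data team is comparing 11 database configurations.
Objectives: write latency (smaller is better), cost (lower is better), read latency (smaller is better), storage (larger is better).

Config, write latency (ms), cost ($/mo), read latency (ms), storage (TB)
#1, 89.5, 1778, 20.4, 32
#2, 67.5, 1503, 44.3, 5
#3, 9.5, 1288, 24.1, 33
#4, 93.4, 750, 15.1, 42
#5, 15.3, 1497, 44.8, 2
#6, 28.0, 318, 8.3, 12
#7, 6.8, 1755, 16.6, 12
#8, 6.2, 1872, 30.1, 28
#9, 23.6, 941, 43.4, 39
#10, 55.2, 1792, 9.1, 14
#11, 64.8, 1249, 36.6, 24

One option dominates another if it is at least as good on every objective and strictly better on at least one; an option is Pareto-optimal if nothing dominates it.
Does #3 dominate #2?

Yes

#3 vs #2: write latency 9.5≤67.5, cost 1288≤1503, read latency 24.1≤44.3, storage 33≥5 — #3 is at least as good on every objective with at least one strict improvement.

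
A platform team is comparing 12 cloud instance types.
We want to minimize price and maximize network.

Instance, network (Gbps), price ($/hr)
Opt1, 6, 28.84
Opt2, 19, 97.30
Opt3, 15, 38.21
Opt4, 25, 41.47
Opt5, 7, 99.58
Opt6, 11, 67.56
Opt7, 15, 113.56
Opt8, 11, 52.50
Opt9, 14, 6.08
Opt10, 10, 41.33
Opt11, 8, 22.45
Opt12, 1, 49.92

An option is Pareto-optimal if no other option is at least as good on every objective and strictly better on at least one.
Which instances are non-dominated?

Opt1: dominated by Opt9 (network 14≥6, price 6.08≤28.84).
Opt2: dominated by Opt4 (network 25≥19, price 41.47≤97.30).
Opt3: not dominated.
Opt4: not dominated (best network).
Opt5: dominated by Opt2 (network 19≥7, price 97.30≤99.58).
Opt6: dominated by Opt3 (network 15≥11, price 38.21≤67.56).
Opt7: dominated by Opt2 (network 19≥15, price 97.30≤113.56).
Opt8: dominated by Opt3 (network 15≥11, price 38.21≤52.50).
Opt9: not dominated (best price).
Opt10: dominated by Opt3 (network 15≥10, price 38.21≤41.33).
Opt11: dominated by Opt9 (network 14≥8, price 6.08≤22.45).
Opt12: dominated by Opt1 (network 6≥1, price 28.84≤49.92).

Opt3, Opt4, Opt9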